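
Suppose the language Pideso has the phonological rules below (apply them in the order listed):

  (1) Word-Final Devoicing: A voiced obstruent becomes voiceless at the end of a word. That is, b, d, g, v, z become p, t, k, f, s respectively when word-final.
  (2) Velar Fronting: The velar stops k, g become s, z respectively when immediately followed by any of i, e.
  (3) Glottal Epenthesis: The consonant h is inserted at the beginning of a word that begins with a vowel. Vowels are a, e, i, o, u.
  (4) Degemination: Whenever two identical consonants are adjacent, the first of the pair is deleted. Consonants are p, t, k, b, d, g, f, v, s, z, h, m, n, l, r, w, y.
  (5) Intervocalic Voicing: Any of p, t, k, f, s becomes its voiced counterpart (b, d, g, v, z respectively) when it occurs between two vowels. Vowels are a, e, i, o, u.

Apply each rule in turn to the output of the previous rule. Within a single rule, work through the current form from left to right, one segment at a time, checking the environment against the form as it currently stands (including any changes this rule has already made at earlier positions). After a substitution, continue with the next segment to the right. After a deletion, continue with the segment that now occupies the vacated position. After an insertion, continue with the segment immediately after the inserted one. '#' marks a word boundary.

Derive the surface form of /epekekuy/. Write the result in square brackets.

[hebezeguy]

(1) Word-Final Devoicing: no change — [epekekuy]
(2) Velar Fronting: [epekekuy] → [epesekuy]
(3) Glottal Epenthesis: [epesekuy] → [hepesekuy]
(4) Degemination: no change — [hepesekuy]
(5) Intervocalic Voicing: [hepesekuy] → [hebezeguy]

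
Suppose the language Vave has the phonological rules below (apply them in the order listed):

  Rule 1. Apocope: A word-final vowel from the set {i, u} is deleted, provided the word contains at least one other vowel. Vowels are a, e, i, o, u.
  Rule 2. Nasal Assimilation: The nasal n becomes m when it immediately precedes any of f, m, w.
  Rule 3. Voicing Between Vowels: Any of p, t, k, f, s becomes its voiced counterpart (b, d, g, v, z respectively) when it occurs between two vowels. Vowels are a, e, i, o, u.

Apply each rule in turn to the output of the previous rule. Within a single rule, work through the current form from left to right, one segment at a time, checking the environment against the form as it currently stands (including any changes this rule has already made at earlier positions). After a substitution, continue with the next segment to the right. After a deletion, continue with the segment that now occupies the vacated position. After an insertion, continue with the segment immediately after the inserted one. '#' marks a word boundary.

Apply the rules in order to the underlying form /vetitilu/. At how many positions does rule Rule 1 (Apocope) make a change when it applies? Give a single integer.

1

Rule 1 Apocope: [vetitilu] → [vetitil]
Rule 2 Nasal Assimilation: no change — [vetitil]
Rule 3 Voicing Between Vowels: [vetitil] → [vedidil]
Rule Rule 1 changed 1 position(s).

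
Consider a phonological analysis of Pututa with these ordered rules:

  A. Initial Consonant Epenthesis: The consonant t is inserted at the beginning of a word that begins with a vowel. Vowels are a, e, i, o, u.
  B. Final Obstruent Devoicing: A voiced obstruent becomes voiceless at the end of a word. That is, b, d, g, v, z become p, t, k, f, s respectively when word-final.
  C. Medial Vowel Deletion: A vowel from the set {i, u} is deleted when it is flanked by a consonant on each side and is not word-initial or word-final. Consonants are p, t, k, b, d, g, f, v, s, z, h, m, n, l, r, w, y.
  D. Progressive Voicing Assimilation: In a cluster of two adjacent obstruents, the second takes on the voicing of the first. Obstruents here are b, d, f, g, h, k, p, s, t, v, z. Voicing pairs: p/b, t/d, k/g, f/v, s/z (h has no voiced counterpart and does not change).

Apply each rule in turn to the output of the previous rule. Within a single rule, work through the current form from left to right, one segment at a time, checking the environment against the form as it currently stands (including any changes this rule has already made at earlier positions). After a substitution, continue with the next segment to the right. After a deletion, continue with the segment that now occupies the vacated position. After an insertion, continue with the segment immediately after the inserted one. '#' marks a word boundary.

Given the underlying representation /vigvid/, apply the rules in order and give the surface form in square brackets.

A Initial Consonant Epenthesis: no change — [vigvid]
B Final Obstruent Devoicing: [vigvid] → [vigvit]
C Medial Vowel Deletion: [vigvit] → [vgvt]
D Progressive Voicing Assimilation: [vgvt] → [vgvd]

[vgvd]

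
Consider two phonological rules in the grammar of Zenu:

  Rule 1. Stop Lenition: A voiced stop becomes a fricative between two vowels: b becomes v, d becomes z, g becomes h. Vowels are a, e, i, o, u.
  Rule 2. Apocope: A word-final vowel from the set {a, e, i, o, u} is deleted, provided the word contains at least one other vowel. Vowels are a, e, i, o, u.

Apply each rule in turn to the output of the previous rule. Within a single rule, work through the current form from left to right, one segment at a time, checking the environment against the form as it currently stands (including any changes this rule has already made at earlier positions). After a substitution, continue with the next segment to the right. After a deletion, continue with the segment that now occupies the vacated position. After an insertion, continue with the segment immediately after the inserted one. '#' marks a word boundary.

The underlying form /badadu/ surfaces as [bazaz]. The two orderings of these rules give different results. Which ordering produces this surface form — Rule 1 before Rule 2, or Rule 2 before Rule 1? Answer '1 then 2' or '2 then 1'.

1 then 2

Order 1 then 2:
  1 Stop Lenition: [badadu] → [bazazu]
  2 Apocope: [bazazu] → [bazaz]
  result: [bazaz]
Order 2 then 1:
  2 Apocope: [badadu] → [badad]
  1 Stop Lenition: [badad] → [bazad]
  result: [bazad]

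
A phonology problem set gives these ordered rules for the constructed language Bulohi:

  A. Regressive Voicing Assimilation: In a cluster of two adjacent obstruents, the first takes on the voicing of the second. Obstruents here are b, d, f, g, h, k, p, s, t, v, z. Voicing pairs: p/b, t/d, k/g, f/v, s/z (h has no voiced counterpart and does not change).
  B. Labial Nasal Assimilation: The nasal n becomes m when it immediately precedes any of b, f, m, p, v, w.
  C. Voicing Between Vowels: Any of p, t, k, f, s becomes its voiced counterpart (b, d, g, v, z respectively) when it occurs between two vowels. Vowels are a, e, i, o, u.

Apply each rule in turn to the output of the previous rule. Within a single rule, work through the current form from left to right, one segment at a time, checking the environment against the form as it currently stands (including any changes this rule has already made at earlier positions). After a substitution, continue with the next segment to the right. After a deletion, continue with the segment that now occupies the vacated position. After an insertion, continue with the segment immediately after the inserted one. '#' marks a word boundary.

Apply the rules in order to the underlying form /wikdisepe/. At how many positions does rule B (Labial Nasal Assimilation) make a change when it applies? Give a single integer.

0

A Regressive Voicing Assimilation: [wikdisepe] → [wigdisepe]
B Labial Nasal Assimilation: no change — [wigdisepe]
C Voicing Between Vowels: [wigdisepe] → [wigdizebe]
Rule B changed 0 position(s).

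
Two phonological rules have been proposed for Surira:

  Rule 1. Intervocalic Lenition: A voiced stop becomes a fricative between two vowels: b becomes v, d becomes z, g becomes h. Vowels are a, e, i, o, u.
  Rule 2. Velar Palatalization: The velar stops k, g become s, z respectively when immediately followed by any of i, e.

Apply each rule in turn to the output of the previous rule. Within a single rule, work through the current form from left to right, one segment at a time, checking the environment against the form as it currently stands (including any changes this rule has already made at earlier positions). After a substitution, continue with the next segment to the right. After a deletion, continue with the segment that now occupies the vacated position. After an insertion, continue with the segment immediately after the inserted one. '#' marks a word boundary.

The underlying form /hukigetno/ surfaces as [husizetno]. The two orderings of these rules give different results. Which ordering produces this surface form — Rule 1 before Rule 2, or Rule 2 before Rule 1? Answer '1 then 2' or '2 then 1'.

Order 1 then 2:
  1 Intervocalic Lenition: [hukigetno] → [hukihetno]
  2 Velar Palatalization: [hukihetno] → [husihetno]
  result: [husihetno]
Order 2 then 1:
  2 Velar Palatalization: [hukigetno] → [husizetno]
  1 Intervocalic Lenition: no change — [husizetno]
  result: [husizetno]

2 then 1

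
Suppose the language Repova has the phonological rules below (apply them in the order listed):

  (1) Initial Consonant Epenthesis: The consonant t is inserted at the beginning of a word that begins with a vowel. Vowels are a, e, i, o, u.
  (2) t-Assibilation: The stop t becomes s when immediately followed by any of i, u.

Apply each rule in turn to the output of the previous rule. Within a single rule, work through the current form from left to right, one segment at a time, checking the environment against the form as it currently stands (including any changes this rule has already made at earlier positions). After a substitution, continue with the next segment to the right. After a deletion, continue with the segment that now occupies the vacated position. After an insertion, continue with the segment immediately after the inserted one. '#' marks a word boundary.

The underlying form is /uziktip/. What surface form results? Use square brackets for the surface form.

(1) Initial Consonant Epenthesis: [uziktip] → [tuziktip]
(2) t-Assibilation: [tuziktip] → [suziksip]

[suziksip]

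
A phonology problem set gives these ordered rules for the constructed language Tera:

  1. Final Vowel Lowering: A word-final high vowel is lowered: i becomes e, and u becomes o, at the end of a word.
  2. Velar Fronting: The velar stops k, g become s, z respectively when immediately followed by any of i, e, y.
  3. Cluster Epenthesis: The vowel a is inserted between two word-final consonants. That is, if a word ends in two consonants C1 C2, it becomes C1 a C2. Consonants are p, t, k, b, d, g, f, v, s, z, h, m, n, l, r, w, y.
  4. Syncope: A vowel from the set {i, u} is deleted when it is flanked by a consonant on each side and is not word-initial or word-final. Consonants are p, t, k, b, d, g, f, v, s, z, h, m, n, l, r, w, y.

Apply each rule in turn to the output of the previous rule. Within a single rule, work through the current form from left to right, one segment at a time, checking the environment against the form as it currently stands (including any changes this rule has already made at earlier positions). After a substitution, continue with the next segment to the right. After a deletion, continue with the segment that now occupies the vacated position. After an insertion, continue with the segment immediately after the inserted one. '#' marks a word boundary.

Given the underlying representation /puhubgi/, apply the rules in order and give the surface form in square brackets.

1 Final Vowel Lowering: [puhubgi] → [puhubge]
2 Velar Fronting: [puhubge] → [puhubze]
3 Cluster Epenthesis: no change — [puhubze]
4 Syncope: [puhubze] → [phbze]

[phbze]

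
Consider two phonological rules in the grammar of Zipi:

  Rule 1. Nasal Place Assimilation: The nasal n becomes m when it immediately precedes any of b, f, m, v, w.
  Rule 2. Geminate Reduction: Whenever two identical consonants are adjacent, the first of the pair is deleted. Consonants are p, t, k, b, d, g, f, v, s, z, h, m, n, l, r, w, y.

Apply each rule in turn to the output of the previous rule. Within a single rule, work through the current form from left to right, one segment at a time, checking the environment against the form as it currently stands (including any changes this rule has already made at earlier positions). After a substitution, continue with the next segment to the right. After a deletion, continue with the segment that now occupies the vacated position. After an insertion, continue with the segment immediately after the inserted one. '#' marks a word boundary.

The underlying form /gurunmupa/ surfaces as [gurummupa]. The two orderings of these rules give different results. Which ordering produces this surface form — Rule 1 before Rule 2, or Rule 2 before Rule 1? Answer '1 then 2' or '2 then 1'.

2 then 1

Order 1 then 2:
  1 Nasal Place Assimilation: [gurunmupa] → [gurummupa]
  2 Geminate Reduction: [gurummupa] → [gurumupa]
  result: [gurumupa]
Order 2 then 1:
  2 Geminate Reduction: no change — [gurunmupa]
  1 Nasal Place Assimilation: [gurunmupa] → [gurummupa]
  result: [gurummupa]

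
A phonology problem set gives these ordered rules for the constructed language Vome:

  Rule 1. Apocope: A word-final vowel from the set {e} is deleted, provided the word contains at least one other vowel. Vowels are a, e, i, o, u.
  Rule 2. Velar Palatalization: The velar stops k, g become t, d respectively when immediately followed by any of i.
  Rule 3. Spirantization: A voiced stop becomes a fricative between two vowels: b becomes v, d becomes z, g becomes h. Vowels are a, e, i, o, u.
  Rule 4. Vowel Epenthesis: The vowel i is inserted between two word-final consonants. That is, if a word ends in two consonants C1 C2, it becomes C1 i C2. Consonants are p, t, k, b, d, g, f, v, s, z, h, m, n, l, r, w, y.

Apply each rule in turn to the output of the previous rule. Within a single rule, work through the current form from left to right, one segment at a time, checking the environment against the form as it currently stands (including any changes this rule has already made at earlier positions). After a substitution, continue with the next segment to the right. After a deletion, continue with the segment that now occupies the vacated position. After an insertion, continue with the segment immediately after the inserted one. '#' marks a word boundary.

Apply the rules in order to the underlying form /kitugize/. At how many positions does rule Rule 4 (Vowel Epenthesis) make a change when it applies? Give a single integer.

Rule 1 Apocope: [kitugize] → [kitugiz]
Rule 2 Velar Palatalization: [kitugiz] → [titudiz]
Rule 3 Spirantization: [titudiz] → [tituziz]
Rule 4 Vowel Epenthesis: no change — [tituziz]
Rule Rule 4 changed 0 position(s).

0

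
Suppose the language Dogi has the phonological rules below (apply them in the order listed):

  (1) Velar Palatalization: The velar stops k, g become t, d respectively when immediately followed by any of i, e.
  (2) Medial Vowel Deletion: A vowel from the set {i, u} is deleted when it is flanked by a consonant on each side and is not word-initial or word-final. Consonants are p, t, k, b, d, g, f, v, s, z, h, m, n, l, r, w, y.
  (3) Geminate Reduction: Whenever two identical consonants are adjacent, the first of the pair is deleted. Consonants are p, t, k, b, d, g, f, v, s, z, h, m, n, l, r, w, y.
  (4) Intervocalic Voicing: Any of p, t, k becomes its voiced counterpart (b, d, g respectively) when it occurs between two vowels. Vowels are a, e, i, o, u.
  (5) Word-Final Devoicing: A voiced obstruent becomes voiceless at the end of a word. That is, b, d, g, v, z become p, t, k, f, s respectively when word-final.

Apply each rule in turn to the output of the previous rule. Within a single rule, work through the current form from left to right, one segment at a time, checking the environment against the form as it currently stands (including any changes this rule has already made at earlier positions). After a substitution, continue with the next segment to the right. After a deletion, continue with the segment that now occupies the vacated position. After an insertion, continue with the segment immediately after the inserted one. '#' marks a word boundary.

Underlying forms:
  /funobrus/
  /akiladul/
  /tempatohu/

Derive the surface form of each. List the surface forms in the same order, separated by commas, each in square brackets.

/funobrus/:
  (1) Velar Palatalization: no change — [funobrus]
  (2) Medial Vowel Deletion: [funobrus] → [fnobrs]
  (3) Geminate Reduction: no change — [fnobrs]
  (4) Intervocalic Voicing: no change — [fnobrs]
  (5) Word-Final Devoicing: no change — [fnobrs]
/akiladul/:
  (1) Velar Palatalization: [akiladul] → [atiladul]
  (2) Medial Vowel Deletion: [atiladul] → [atladl]
  (3) Geminate Reduction: no change — [atladl]
  (4) Intervocalic Voicing: no change — [atladl]
  (5) Word-Final Devoicing: no change — [atladl]
/tempatohu/:
  (1) Velar Palatalization: no change — [tempatohu]
  (2) Medial Vowel Deletion: no change — [tempatohu]
  (3) Geminate Reduction: no change — [tempatohu]
  (4) Intervocalic Voicing: [tempatohu] → [tempadohu]
  (5) Word-Final Devoicing: no change — [tempadohu]

[fnobrs], [atladl], [tempadohu]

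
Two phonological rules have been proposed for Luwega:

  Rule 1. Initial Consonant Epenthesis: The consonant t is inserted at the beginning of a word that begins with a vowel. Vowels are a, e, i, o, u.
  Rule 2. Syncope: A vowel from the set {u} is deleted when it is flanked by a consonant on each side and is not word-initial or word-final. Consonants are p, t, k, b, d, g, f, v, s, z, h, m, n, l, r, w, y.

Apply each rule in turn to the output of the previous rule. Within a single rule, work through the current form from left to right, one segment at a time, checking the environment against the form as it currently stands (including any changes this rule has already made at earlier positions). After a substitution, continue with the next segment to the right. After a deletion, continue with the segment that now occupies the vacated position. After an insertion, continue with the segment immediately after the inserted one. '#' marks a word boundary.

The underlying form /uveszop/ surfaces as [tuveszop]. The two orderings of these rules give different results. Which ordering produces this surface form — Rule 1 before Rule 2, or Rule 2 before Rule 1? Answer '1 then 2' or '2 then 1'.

2 then 1

Order 1 then 2:
  1 Initial Consonant Epenthesis: [uveszop] → [tuveszop]
  2 Syncope: [tuveszop] → [tveszop]
  result: [tveszop]
Order 2 then 1:
  2 Syncope: no change — [uveszop]
  1 Initial Consonant Epenthesis: [uveszop] → [tuveszop]
  result: [tuveszop]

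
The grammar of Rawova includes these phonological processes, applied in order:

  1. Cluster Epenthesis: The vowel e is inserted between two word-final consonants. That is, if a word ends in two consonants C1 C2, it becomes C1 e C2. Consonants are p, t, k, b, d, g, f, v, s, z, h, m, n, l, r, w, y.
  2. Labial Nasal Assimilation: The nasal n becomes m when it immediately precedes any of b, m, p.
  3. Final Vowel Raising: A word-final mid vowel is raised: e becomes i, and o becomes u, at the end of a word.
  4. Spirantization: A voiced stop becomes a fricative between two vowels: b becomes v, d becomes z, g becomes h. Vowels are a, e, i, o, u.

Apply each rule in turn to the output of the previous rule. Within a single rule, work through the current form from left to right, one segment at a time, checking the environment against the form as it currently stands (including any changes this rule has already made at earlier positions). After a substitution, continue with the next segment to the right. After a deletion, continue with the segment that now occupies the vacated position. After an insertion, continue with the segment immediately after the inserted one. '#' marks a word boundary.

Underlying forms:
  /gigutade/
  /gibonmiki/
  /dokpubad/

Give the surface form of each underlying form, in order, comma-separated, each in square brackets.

/gigutade/:
  1 Cluster Epenthesis: no change — [gigutade]
  2 Labial Nasal Assimilation: no change — [gigutade]
  3 Final Vowel Raising: [gigutade] → [gigutadi]
  4 Spirantization: [gigutadi] → [gihutazi]
/gibonmiki/:
  1 Cluster Epenthesis: no change — [gibonmiki]
  2 Labial Nasal Assimilation: [gibonmiki] → [gibommiki]
  3 Final Vowel Raising: no change — [gibommiki]
  4 Spirantization: [gibommiki] → [givommiki]
/dokpubad/:
  1 Cluster Epenthesis: no change — [dokpubad]
  2 Labial Nasal Assimilation: no change — [dokpubad]
  3 Final Vowel Raising: no change — [dokpubad]
  4 Spirantization: [dokpubad] → [dokpuvad]

[gihutazi], [givommiki], [dokpuvad]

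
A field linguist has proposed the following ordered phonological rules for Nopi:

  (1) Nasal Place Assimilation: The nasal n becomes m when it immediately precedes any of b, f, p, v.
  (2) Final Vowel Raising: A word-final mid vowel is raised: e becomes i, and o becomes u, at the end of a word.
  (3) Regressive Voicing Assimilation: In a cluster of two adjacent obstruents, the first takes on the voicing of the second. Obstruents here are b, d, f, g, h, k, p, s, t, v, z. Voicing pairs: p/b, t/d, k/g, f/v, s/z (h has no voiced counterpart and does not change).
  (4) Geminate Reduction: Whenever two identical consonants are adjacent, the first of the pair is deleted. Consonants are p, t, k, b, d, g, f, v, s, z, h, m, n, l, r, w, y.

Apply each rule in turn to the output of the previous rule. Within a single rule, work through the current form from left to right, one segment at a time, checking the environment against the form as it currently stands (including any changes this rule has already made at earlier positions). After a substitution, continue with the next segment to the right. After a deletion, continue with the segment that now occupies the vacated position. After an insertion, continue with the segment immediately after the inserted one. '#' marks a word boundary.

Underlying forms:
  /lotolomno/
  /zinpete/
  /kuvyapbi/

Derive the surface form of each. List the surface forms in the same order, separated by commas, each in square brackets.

/lotolomno/:
  (1) Nasal Place Assimilation: no change — [lotolomno]
  (2) Final Vowel Raising: [lotolomno] → [lotolomnu]
  (3) Regressive Voicing Assimilation: no change — [lotolomnu]
  (4) Geminate Reduction: no change — [lotolomnu]
/zinpete/:
  (1) Nasal Place Assimilation: [zinpete] → [zimpete]
  (2) Final Vowel Raising: [zimpete] → [zimpeti]
  (3) Regressive Voicing Assimilation: no change — [zimpeti]
  (4) Geminate Reduction: no change — [zimpeti]
/kuvyapbi/:
  (1) Nasal Place Assimilation: no change — [kuvyapbi]
  (2) Final Vowel Raising: no change — [kuvyapbi]
  (3) Regressive Voicing Assimilation: [kuvyapbi] → [kuvyabbi]
  (4) Geminate Reduction: [kuvyabbi] → [kuvyabi]

[lotolomnu], [zimpeti], [kuvyabi]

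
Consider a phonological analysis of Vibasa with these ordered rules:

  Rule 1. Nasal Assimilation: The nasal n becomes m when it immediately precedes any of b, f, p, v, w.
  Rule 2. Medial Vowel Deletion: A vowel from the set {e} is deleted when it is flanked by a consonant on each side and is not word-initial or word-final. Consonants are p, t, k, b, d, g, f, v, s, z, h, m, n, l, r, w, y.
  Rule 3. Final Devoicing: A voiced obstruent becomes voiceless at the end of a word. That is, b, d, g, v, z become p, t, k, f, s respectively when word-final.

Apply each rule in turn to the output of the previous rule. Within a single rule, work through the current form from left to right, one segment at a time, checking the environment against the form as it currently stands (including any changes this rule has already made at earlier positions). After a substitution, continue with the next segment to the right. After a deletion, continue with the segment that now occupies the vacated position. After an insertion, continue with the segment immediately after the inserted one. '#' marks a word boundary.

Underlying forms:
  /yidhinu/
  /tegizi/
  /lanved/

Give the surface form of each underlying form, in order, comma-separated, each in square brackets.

/yidhinu/:
  Rule 1 Nasal Assimilation: no change — [yidhinu]
  Rule 2 Medial Vowel Deletion: no change — [yidhinu]
  Rule 3 Final Devoicing: no change — [yidhinu]
/tegizi/:
  Rule 1 Nasal Assimilation: no change — [tegizi]
  Rule 2 Medial Vowel Deletion: [tegizi] → [tgizi]
  Rule 3 Final Devoicing: no change — [tgizi]
/lanved/:
  Rule 1 Nasal Assimilation: [lanved] → [lamved]
  Rule 2 Medial Vowel Deletion: [lamved] → [lamvd]
  Rule 3 Final Devoicing: [lamvd] → [lamvt]

[yidhinu], [tgizi], [lamvt]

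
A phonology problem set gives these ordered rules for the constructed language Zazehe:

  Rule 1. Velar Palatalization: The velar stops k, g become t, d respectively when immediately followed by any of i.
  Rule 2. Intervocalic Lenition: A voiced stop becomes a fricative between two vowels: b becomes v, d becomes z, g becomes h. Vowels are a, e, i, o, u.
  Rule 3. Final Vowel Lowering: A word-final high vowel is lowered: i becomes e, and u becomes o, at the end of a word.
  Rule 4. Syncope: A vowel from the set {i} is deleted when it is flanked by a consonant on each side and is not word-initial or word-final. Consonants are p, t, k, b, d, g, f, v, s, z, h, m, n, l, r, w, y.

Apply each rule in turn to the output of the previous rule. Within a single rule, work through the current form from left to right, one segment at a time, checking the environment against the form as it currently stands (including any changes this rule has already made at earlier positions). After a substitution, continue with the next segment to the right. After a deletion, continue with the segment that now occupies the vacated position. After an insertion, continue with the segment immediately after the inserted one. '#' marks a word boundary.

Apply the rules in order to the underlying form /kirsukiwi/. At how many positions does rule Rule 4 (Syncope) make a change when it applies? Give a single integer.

2

Rule 1 Velar Palatalization: [kirsukiwi] → [tirsutiwi]
Rule 2 Intervocalic Lenition: no change — [tirsutiwi]
Rule 3 Final Vowel Lowering: [tirsutiwi] → [tirsutiwe]
Rule 4 Syncope: [tirsutiwe] → [trsutwe]
Rule Rule 4 changed 2 position(s).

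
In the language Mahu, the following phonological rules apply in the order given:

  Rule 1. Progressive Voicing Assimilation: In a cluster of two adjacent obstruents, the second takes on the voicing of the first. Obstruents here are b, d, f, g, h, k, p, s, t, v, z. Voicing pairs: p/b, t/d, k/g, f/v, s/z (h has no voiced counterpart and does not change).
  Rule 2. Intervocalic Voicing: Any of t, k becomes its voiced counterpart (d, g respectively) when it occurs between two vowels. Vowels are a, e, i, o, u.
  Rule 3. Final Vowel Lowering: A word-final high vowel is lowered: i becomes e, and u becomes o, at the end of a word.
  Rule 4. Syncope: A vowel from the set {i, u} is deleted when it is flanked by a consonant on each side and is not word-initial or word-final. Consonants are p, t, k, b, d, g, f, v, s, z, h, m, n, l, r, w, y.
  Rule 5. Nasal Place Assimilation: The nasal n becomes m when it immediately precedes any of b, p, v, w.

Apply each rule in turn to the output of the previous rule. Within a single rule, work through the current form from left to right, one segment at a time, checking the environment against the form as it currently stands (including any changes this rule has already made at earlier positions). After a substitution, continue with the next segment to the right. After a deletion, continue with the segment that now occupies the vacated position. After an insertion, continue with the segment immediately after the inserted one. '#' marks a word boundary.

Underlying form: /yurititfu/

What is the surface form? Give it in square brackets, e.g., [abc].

Rule 1 Progressive Voicing Assimilation: no change — [yurititfu]
Rule 2 Intervocalic Voicing: [yurititfu] → [yuriditfu]
Rule 3 Final Vowel Lowering: [yuriditfu] → [yuriditfo]
Rule 4 Syncope: [yuriditfo] → [yrdtfo]
Rule 5 Nasal Place Assimilation: no change — [yrdtfo]

[yrdtfo]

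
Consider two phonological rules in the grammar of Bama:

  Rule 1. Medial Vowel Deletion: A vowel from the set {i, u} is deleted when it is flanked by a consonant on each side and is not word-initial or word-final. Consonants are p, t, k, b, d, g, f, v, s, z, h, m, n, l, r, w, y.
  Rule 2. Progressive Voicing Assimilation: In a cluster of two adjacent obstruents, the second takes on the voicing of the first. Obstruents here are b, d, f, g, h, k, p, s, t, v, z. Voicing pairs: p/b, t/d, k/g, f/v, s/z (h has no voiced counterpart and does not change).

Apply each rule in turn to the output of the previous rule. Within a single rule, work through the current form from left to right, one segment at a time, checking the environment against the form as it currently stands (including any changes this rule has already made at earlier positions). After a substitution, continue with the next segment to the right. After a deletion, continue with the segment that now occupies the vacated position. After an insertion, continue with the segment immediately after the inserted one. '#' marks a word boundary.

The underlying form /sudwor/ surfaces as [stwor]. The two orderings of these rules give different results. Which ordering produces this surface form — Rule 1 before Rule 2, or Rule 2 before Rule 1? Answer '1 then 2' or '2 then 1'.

Order 1 then 2:
  1 Medial Vowel Deletion: [sudwor] → [sdwor]
  2 Progressive Voicing Assimilation: [sdwor] → [stwor]
  result: [stwor]
Order 2 then 1:
  2 Progressive Voicing Assimilation: no change — [sudwor]
  1 Medial Vowel Deletion: [sudwor] → [sdwor]
  result: [sdwor]

1 then 2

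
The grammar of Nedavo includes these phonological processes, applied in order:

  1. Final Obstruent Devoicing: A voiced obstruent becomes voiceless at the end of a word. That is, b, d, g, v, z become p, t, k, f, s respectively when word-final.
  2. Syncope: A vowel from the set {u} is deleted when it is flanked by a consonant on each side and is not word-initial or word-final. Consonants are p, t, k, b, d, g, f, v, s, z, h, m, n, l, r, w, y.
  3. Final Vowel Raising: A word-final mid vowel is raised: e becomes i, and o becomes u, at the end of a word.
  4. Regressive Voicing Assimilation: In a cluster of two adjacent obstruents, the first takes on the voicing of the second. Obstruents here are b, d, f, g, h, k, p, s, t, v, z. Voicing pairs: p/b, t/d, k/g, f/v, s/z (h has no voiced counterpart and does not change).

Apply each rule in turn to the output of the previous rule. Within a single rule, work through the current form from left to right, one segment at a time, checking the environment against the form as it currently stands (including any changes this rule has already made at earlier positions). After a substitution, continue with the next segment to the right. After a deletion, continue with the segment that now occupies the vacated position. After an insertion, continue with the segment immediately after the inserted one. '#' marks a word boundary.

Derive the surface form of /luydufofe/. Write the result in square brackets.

[lytfofi]

1 Final Obstruent Devoicing: no change — [luydufofe]
2 Syncope: [luydufofe] → [lydfofe]
3 Final Vowel Raising: [lydfofe] → [lydfofi]
4 Regressive Voicing Assimilation: [lydfofi] → [lytfofi]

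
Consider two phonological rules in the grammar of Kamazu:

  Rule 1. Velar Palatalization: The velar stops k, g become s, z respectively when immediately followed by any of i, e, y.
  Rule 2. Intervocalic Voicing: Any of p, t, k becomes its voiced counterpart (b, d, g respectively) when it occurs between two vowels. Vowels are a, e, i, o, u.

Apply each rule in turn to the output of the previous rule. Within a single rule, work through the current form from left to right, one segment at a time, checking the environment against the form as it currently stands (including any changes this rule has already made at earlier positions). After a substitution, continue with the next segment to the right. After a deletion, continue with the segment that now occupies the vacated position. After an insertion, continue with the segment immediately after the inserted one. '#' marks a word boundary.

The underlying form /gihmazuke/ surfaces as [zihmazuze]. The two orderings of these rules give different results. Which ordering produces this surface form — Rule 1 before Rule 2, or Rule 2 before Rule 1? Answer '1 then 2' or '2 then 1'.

Order 1 then 2:
  1 Velar Palatalization: [gihmazuke] → [zihmazuse]
  2 Intervocalic Voicing: no change — [zihmazuse]
  result: [zihmazuse]
Order 2 then 1:
  2 Intervocalic Voicing: [gihmazuke] → [gihmazuge]
  1 Velar Palatalization: [gihmazuge] → [zihmazuze]
  result: [zihmazuze]

2 then 1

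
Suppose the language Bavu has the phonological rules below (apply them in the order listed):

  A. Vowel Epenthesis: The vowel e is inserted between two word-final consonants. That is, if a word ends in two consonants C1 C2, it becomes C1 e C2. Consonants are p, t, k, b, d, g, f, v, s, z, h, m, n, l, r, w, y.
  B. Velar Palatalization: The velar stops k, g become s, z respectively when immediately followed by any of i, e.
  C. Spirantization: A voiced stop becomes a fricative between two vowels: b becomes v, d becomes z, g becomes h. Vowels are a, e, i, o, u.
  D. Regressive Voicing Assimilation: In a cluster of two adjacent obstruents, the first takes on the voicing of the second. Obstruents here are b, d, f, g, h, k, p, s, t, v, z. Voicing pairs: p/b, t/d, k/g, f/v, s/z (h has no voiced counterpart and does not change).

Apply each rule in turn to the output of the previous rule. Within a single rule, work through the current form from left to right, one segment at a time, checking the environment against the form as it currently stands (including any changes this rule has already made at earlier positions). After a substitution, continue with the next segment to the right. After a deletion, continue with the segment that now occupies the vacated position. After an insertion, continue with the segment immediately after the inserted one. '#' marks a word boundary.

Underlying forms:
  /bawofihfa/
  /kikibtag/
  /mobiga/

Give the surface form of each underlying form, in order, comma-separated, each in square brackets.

/bawofihfa/:
  A Vowel Epenthesis: no change — [bawofihfa]
  B Velar Palatalization: no change — [bawofihfa]
  C Spirantization: no change — [bawofihfa]
  D Regressive Voicing Assimilation: no change — [bawofihfa]
/kikibtag/:
  A Vowel Epenthesis: no change — [kikibtag]
  B Velar Palatalization: [kikibtag] → [sisibtag]
  C Spirantization: no change — [sisibtag]
  D Regressive Voicing Assimilation: [sisibtag] → [sisiptag]
/mobiga/:
  A Vowel Epenthesis: no change — [mobiga]
  B Velar Palatalization: no change — [mobiga]
  C Spirantization: [mobiga] → [moviha]
  D Regressive Voicing Assimilation: no change — [moviha]

[bawofihfa], [sisiptag], [moviha]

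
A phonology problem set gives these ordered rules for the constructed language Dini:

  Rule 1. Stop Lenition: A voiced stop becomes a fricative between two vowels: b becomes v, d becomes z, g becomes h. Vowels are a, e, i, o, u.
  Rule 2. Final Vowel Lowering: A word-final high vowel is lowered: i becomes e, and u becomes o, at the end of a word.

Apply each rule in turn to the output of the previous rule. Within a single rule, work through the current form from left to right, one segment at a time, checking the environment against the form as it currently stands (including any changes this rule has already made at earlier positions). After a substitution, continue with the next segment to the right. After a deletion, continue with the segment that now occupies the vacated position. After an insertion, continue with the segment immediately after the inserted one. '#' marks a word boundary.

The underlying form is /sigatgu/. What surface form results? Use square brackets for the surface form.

Rule 1 Stop Lenition: [sigatgu] → [sihatgu]
Rule 2 Final Vowel Lowering: [sihatgu] → [sihatgo]

[sihatgo]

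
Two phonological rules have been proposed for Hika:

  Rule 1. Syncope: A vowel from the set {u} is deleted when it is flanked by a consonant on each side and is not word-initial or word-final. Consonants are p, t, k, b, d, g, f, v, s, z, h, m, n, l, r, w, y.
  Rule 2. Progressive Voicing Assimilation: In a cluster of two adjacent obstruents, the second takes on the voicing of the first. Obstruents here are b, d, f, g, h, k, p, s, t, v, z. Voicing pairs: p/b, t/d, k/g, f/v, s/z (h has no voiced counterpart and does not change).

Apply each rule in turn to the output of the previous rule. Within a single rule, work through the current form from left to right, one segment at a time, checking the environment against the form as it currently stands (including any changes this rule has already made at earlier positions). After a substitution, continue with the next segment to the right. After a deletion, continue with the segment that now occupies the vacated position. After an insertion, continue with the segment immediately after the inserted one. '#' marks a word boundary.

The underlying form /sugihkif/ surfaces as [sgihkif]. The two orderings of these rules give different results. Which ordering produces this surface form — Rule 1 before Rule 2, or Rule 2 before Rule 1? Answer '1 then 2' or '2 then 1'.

Order 1 then 2:
  1 Syncope: [sugihkif] → [sgihkif]
  2 Progressive Voicing Assimilation: [sgihkif] → [skihkif]
  result: [skihkif]
Order 2 then 1:
  2 Progressive Voicing Assimilation: no change — [sugihkif]
  1 Syncope: [sugihkif] → [sgihkif]
  result: [sgihkif]

2 then 1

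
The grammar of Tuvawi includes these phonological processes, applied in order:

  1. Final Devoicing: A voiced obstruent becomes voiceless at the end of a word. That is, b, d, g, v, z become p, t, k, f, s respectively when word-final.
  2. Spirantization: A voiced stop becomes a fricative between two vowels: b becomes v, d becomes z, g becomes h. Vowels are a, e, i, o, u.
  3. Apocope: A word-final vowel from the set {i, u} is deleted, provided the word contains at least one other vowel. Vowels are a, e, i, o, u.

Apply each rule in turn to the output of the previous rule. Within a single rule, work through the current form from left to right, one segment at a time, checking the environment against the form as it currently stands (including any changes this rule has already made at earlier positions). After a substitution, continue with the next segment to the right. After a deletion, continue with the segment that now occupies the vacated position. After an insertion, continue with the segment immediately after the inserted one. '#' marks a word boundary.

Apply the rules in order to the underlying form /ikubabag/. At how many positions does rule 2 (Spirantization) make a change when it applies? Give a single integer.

1 Final Devoicing: [ikubabag] → [ikubabak]
2 Spirantization: [ikubabak] → [ikuvavak]
3 Apocope: no change — [ikuvavak]
Rule 2 changed 2 position(s).

2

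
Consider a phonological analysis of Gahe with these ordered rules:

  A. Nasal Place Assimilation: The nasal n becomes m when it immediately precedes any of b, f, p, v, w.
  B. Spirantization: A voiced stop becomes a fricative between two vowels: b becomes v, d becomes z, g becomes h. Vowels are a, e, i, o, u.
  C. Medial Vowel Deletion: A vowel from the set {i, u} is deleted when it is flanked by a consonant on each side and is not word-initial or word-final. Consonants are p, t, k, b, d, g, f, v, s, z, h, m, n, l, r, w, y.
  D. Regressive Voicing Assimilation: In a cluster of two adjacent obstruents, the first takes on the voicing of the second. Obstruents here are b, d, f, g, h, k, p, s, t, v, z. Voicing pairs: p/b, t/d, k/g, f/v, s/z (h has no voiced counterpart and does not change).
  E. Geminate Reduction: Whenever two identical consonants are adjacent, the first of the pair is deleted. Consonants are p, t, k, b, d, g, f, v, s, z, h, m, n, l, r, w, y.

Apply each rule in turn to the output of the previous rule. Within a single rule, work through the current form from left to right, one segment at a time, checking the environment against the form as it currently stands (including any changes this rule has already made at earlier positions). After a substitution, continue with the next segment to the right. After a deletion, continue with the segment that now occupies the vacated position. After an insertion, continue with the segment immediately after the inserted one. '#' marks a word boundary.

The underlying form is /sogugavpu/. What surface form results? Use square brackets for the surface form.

[sohafpu]

A Nasal Place Assimilation: no change — [sogugavpu]
B Spirantization: [sogugavpu] → [sohuhavpu]
C Medial Vowel Deletion: [sohuhavpu] → [sohhavpu]
D Regressive Voicing Assimilation: [sohhavpu] → [sohhafpu]
E Geminate Reduction: [sohhafpu] → [sohafpu]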